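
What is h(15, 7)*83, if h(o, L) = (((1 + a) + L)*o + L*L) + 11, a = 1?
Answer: 16185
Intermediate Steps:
h(o, L) = 11 + L**2 + o*(2 + L) (h(o, L) = (((1 + 1) + L)*o + L*L) + 11 = ((2 + L)*o + L**2) + 11 = (o*(2 + L) + L**2) + 11 = (L**2 + o*(2 + L)) + 11 = 11 + L**2 + o*(2 + L))
h(15, 7)*83 = (11 + 7**2 + 2*15 + 7*15)*83 = (11 + 49 + 30 + 105)*83 = 195*83 = 16185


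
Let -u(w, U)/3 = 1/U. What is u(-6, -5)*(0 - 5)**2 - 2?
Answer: 13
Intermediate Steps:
u(w, U) = -3/U
u(-6, -5)*(0 - 5)**2 - 2 = (-3/(-5))*(0 - 5)**2 - 2 = -3*(-1/5)*(-5)**2 - 2 = (3/5)*25 - 2 = 15 - 2 = 13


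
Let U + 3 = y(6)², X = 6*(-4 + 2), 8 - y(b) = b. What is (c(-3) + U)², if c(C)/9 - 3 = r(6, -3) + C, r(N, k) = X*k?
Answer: 105625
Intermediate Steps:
y(b) = 8 - b
X = -12 (X = 6*(-2) = -12)
U = 1 (U = -3 + (8 - 1*6)² = -3 + (8 - 6)² = -3 + 2² = -3 + 4 = 1)
r(N, k) = -12*k
c(C) = 351 + 9*C (c(C) = 27 + 9*(-12*(-3) + C) = 27 + 9*(36 + C) = 27 + (324 + 9*C) = 351 + 9*C)
(c(-3) + U)² = ((351 + 9*(-3)) + 1)² = ((351 - 27) + 1)² = (324 + 1)² = 325² = 105625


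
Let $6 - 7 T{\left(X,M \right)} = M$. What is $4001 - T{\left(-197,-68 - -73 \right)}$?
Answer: $\frac{28006}{7} \approx 4000.9$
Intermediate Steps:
$T{\left(X,M \right)} = \frac{6}{7} - \frac{M}{7}$
$4001 - T{\left(-197,-68 - -73 \right)} = 4001 - \left(\frac{6}{7} - \frac{-68 - -73}{7}\right) = 4001 - \left(\frac{6}{7} - \frac{-68 + 73}{7}\right) = 4001 - \left(\frac{6}{7} - \frac{5}{7}\right) = 4001 - \frac{1}{7} = \frac{28006}{7}$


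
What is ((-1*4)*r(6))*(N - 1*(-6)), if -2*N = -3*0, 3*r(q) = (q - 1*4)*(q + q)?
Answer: -192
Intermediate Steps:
r(q) = 2*q*(-4 + q)/3 (r(q) = ((q - 1*4)*(q + q))/3 = ((q - 4)*(2*q))/3 = ((-4 + q)*(2*q))/3 = (2*q*(-4 + q))/3 = 2*q*(-4 + q)/3)
N = 0 (N = -(-3)*0/2 = -½*0 = 0)
((-1*4)*r(6))*(N - 1*(-6)) = ((-1*4)*((⅔)*6*(-4 + 6)))*(0 - 1*(-6)) = (-8*6*2/3)*(0 + 6) = -4*8*6 = -32*6 = -192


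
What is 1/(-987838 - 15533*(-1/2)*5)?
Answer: -2/1898011 ≈ -1.0537e-6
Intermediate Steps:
1/(-987838 - 15533*(-1/2)*5) = 1/(-987838 - 15533*(-1*½)*5) = 1/(-987838 - (-15533)*5/2) = 1/(-987838 - 15533*(-5/2)) = 1/(-987838 + 77665/2) = 1/(-1898011/2) = -2/1898011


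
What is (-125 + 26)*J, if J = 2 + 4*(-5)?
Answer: 1782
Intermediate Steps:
J = -18 (J = 2 - 20 = -18)
(-125 + 26)*J = (-125 + 26)*(-18) = -99*(-18) = 1782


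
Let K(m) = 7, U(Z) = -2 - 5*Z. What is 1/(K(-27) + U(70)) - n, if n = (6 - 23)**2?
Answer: -99706/345 ≈ -289.00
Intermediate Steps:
n = 289 (n = (-17)**2 = 289)
1/(K(-27) + U(70)) - n = 1/(7 + (-2 - 5*70)) - 1*289 = 1/(7 + (-2 - 350)) - 289 = 1/(7 - 352) - 289 = 1/(-345) - 289 = -1/345 - 289 = -99706/345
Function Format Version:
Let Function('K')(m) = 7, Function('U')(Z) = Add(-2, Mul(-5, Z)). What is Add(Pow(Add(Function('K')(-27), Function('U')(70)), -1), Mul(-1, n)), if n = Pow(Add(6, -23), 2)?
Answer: Rational(-99706, 345) ≈ -289.00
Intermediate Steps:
n = 289 (n = Pow(-17, 2) = 289)
Add(Pow(Add(Function('K')(-27), Function('U')(70)), -1), Mul(-1, n)) = Add(Pow(Add(7, Add(-2, Mul(-5, 70))), -1), Mul(-1, 289)) = Add(Pow(Add(7, Add(-2, -350)), -1), -289) = Add(Pow(Add(7, -352), -1), -289) = Add(Pow(-345, -1), -289) = Add(Rational(-1, 345), -289) = Rational(-99706, 345)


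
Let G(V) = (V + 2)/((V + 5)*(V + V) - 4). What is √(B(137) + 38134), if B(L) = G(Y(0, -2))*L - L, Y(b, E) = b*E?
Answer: √151714/2 ≈ 194.75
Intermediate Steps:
Y(b, E) = E*b
G(V) = (2 + V)/(-4 + 2*V*(5 + V)) (G(V) = (2 + V)/((5 + V)*(2*V) - 4) = (2 + V)/(2*V*(5 + V) - 4) = (2 + V)/(-4 + 2*V*(5 + V)))
B(L) = -3*L/2 (B(L) = ((2 - 2*0)/(2*(-2 + (-2*0)² + 5*(-2*0))))*L - L = ((2 + 0)/(2*(-2 + 0² + 5*0)))*L - L = ((½)*2/(-2 + 0 + 0))*L - L = ((½)*2/(-2))*L - L = ((½)*(-½)*2)*L - L = -L/2 - L = -3*L/2)
√(B(137) + 38134) = √(-3/2*137 + 38134) = √(-411/2 + 38134) = √(75857/2) = √151714/2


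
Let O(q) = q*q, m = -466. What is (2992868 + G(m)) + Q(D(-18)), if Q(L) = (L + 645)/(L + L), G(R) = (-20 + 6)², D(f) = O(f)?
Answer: 646502147/216 ≈ 2.9931e+6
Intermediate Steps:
O(q) = q²
D(f) = f²
G(R) = 196 (G(R) = (-14)² = 196)
Q(L) = (645 + L)/(2*L) (Q(L) = (645 + L)/((2*L)) = (645 + L)*(1/(2*L)) = (645 + L)/(2*L))
(2992868 + G(m)) + Q(D(-18)) = (2992868 + 196) + (645 + (-18)²)/(2*((-18)²)) = 2993064 + (½)*(645 + 324)/324 = 2993064 + (½)*(1/324)*969 = 2993064 + 323/216 = 646502147/216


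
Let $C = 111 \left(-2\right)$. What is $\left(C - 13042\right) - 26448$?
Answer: $-39712$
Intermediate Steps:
$C = -222$
$\left(C - 13042\right) - 26448 = \left(-222 - 13042\right) - 26448 = -13264 - 26448 = -39712$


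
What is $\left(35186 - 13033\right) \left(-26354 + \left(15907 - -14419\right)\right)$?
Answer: $87991716$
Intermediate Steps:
$\left(35186 - 13033\right) \left(-26354 + \left(15907 - -14419\right)\right) = 22153 \left(-26354 + \left(15907 + 14419\right)\right) = 22153 \left(-26354 + 30326\right) = 22153 \cdot 3972 = 87991716$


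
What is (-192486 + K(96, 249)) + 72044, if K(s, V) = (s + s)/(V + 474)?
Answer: -29026458/241 ≈ -1.2044e+5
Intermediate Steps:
K(s, V) = 2*s/(474 + V) (K(s, V) = (2*s)/(474 + V) = 2*s/(474 + V))
(-192486 + K(96, 249)) + 72044 = (-192486 + 2*96/(474 + 249)) + 72044 = (-192486 + 2*96/723) + 72044 = (-192486 + 2*96*(1/723)) + 72044 = (-192486 + 64/241) + 72044 = -46389062/241 + 72044 = -29026458/241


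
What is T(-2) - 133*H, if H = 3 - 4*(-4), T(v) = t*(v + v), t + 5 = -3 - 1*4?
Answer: -2479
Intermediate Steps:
t = -12 (t = -5 + (-3 - 1*4) = -5 + (-3 - 4) = -5 - 7 = -12)
T(v) = -24*v (T(v) = -12*(v + v) = -24*v)
H = 19 (H = 3 + 16 = 19)
T(-2) - 133*H = -24*(-2) - 133*19 = 48 - 2527 = -2479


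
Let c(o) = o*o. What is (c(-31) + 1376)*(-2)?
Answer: -4674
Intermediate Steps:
c(o) = o**2
(c(-31) + 1376)*(-2) = ((-31)**2 + 1376)*(-2) = (961 + 1376)*(-2) = 2337*(-2) = -4674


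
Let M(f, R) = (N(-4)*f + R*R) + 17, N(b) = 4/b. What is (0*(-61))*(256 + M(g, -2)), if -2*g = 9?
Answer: 0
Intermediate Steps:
g = -9/2 (g = -½*9 = -9/2 ≈ -4.5000)
M(f, R) = 17 + R² - f (M(f, R) = ((4/(-4))*f + R*R) + 17 = ((4*(-¼))*f + R²) + 17 = (-f + R²) + 17 = (R² - f) + 17 = 17 + R² - f)
(0*(-61))*(256 + M(g, -2)) = (0*(-61))*(256 + (17 + (-2)² - 1*(-9/2))) = 0*(256 + (17 + 4 + 9/2)) = 0*(256 + 51/2) = 0*(563/2) = 0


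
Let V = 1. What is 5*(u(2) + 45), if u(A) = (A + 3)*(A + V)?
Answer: 300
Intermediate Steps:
u(A) = (1 + A)*(3 + A) (u(A) = (A + 3)*(A + 1) = (3 + A)*(1 + A) = (1 + A)*(3 + A))
5*(u(2) + 45) = 5*((3 + 2² + 4*2) + 45) = 5*((3 + 4 + 8) + 45) = 5*(15 + 45) = 5*60 = 300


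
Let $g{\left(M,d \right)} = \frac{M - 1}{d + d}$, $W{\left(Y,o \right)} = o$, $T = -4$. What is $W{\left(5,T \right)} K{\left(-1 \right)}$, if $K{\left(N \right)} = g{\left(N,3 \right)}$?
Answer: $\frac{4}{3} \approx 1.3333$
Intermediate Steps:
$g{\left(M,d \right)} = \frac{-1 + M}{2 d}$
$K{\left(N \right)} = - \frac{1}{6} + \frac{N}{6}$ ($K{\left(N \right)} = \frac{-1 + N}{2 \cdot 3} = \frac{1}{2} \cdot \frac{1}{3} \left(-1 + N\right) = - \frac{1}{6} + \frac{N}{6}$)
$W{\left(5,T \right)} K{\left(-1 \right)} = - 4 \left(- \frac{1}{6} + \frac{1}{6} \left(-1\right)\right) = - 4 \left(- \frac{1}{6} - \frac{1}{6}\right) = \left(-4\right) \left(- \frac{1}{3}\right) = \frac{4}{3}$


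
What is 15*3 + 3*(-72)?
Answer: -171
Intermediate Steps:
15*3 + 3*(-72) = 45 - 216 = -171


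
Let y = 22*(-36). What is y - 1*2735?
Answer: -3527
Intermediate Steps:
y = -792
y - 1*2735 = -792 - 1*2735 = -792 - 2735 = -3527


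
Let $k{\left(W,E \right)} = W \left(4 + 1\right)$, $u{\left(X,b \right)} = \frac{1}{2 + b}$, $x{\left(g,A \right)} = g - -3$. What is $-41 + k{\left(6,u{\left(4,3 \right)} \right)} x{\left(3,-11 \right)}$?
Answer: $139$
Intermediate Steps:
$x{\left(g,A \right)} = 3 + g$ ($x{\left(g,A \right)} = g + 3 = 3 + g$)
$k{\left(W,E \right)} = 5 W$ ($k{\left(W,E \right)} = W 5 = 5 W$)
$-41 + k{\left(6,u{\left(4,3 \right)} \right)} x{\left(3,-11 \right)} = -41 + 5 \cdot 6 \left(3 + 3\right) = -41 + 30 \cdot 6 = -41 + 180 = 139$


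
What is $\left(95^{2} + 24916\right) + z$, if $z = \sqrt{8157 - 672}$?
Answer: $33941 + \sqrt{7485} \approx 34028.0$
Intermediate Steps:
$z = \sqrt{7485} \approx 86.516$
$\left(95^{2} + 24916\right) + z = \left(95^{2} + 24916\right) + \sqrt{7485} = \left(9025 + 24916\right) + \sqrt{7485} = 33941 + \sqrt{7485}$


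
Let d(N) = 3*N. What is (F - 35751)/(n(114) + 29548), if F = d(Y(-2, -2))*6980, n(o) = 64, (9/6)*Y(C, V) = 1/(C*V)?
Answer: -32261/29612 ≈ -1.0895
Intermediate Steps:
Y(C, V) = 2/(3*C*V) (Y(C, V) = 2/(3*((C*V))) = 2*(1/(C*V))/3 = 2/(3*C*V))
F = 3490 (F = (3*((2/3)/(-2*(-2))))*6980 = (3*((2/3)*(-1/2)*(-1/2)))*6980 = (3*(1/6))*6980 = (1/2)*6980 = 3490)
(F - 35751)/(n(114) + 29548) = (3490 - 35751)/(64 + 29548) = -32261/29612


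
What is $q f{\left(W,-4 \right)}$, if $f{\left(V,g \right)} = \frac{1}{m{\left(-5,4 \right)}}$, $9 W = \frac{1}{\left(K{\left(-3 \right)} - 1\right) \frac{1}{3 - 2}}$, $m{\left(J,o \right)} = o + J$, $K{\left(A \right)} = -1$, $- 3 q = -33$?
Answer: $-11$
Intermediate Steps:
$q = 11$ ($q = \left(- \frac{1}{3}\right) \left(-33\right) = 11$)
$m{\left(J,o \right)} = J + o$
$W = - \frac{1}{18}$ ($W = \frac{1}{9 \frac{-1 - 1}{3 - 2}} = \frac{1}{9 \left(- \frac{2}{1}\right)} = \frac{1}{9 \left(\left(-2\right) 1\right)} = \frac{1}{9 \left(-2\right)} = \frac{1}{9} \left(- \frac{1}{2}\right) = - \frac{1}{18} \approx -0.055556$)
$f{\left(V,g \right)} = -1$ ($f{\left(V,g \right)} = \frac{1}{-5 + 4} = \frac{1}{-1} = -1$)
$q f{\left(W,-4 \right)} = 11 \left(-1\right) = -11$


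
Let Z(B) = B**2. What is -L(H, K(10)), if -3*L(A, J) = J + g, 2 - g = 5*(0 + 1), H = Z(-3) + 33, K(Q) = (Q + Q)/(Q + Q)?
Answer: -2/3 ≈ -0.66667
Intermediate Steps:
K(Q) = 1 (K(Q) = (2*Q)/((2*Q)) = (2*Q)*(1/(2*Q)) = 1)
H = 42 (H = (-3)**2 + 33 = 9 + 33 = 42)
g = -3 (g = 2 - 5*(0 + 1) = 2 - 5 = -3)
L(A, J) = 1 - J/3 (L(A, J) = -(J - 3)/3 = -(-3 + J)/3 = 1 - J/3)
-L(H, K(10)) = -(1 - 1/3*1) = -(1 - 1/3) = -1*2/3 = -2/3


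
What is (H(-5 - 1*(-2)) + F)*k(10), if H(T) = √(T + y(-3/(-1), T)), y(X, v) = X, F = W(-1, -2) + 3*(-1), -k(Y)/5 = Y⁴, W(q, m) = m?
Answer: 250000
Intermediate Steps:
k(Y) = -5*Y⁴
F = -5 (F = -2 + 3*(-1) = -2 - 3 = -5)
H(T) = √(3 + T) (H(T) = √(T - 3/(-1)) = √(T - 3*(-1)) = √(T + 3) = √(3 + T))
(H(-5 - 1*(-2)) + F)*k(10) = (√(3 + (-5 - 1*(-2))) - 5)*(-5*10⁴) = (√(3 + (-5 + 2)) - 5)*(-5*10000) = (√(3 - 3) - 5)*(-50000) = (√0 - 5)*(-50000) = (0 - 5)*(-50000) = -5*(-50000) = 250000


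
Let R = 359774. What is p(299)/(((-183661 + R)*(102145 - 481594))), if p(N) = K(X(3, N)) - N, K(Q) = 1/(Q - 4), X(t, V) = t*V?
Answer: 89002/19891843417047 ≈ 4.4743e-9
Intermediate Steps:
X(t, V) = V*t
K(Q) = 1/(-4 + Q)
p(N) = 1/(-4 + 3*N) - N (p(N) = 1/(-4 + N*3) - N = 1/(-4 + 3*N) - N)
p(299)/(((-183661 + R)*(102145 - 481594))) = (1/(-4 + 3*299) - 1*299)/(((-183661 + 359774)*(102145 - 481594))) = (1/(-4 + 897) - 299)/((176113*(-379449))) = (1/893 - 299)/(-66825901737) = (1/893 - 299)*(-1/66825901737) = -267006/893*(-1/66825901737) = 89002/19891843417047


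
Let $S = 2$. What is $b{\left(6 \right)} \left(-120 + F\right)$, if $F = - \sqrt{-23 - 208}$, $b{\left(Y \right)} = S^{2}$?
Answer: $-480 - 4 i \sqrt{231} \approx -480.0 - 60.795 i$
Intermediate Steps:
$b{\left(Y \right)} = 4$ ($b{\left(Y \right)} = 2^{2} = 4$)
$F = - i \sqrt{231}$ ($F = - \sqrt{-231} = - i \sqrt{231} \approx - 15.199 i$)
$b{\left(6 \right)} \left(-120 + F\right) = 4 \left(-120 - i \sqrt{231}\right) = -480 - 4 i \sqrt{231}$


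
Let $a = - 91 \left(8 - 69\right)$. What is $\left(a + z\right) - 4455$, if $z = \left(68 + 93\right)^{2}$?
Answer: $27017$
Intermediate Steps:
$z = 25921$ ($z = 161^{2} = 25921$)
$a = 5551$ ($a = \left(-91\right) \left(-61\right) = 5551$)
$\left(a + z\right) - 4455 = \left(5551 + 25921\right) - 4455 = 31472 - 4455 = 27017$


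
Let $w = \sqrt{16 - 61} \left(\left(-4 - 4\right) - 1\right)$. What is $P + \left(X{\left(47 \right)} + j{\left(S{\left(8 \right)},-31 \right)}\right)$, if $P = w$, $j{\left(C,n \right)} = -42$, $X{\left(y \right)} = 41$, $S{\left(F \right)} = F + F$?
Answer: $-1 - 27 i \sqrt{5} \approx -1.0 - 60.374 i$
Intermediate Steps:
$S{\left(F \right)} = 2 F$
$w = - 27 i \sqrt{5}$ ($w = \sqrt{-45} \left(-8 - 1\right) = 3 i \sqrt{5} \left(-9\right) = - 27 i \sqrt{5} \approx - 60.374 i$)
$P = - 27 i \sqrt{5} \approx - 60.374 i$
$P + \left(X{\left(47 \right)} + j{\left(S{\left(8 \right)},-31 \right)}\right) = - 27 i \sqrt{5} + \left(41 - 42\right) = - 27 i \sqrt{5} - 1 = -1 - 27 i \sqrt{5}$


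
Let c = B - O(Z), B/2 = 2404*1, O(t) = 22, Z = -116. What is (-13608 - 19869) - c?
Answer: -38263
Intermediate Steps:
B = 4808 (B = 2*(2404*1) = 2*2404 = 4808)
c = 4786 (c = 4808 - 1*22 = 4808 - 22 = 4786)
(-13608 - 19869) - c = (-13608 - 19869) - 1*4786 = -33477 - 4786 = -38263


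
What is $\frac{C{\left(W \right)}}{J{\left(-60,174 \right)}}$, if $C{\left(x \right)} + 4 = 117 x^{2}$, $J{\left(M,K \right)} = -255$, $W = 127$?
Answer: $- \frac{1887089}{255} \approx -7400.4$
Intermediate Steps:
$C{\left(x \right)} = -4 + 117 x^{2}$
$\frac{C{\left(W \right)}}{J{\left(-60,174 \right)}} = \frac{-4 + 117 \cdot 127^{2}}{-255} = \left(-4 + 117 \cdot 16129\right) \left(- \frac{1}{255}\right) = \left(-4 + 1887093\right) \left(- \frac{1}{255}\right) = 1887089 \left(- \frac{1}{255}\right) = - \frac{1887089}{255}$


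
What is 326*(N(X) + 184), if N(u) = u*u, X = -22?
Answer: 217768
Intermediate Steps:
N(u) = u²
326*(N(X) + 184) = 326*((-22)² + 184) = 326*(484 + 184) = 326*668 = 217768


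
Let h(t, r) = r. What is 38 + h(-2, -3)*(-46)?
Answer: 176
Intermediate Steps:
38 + h(-2, -3)*(-46) = 38 - 3*(-46) = 38 + 138 = 176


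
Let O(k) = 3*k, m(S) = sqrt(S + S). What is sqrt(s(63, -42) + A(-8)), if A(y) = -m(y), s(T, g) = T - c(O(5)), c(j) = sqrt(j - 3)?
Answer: sqrt(63 - 4*I - 2*sqrt(3)) ≈ 7.7203 - 0.25906*I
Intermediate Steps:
m(S) = sqrt(2)*sqrt(S) (m(S) = sqrt(2*S) = sqrt(2)*sqrt(S))
c(j) = sqrt(-3 + j)
s(T, g) = T - 2*sqrt(3) (s(T, g) = T - sqrt(-3 + 3*5) = T - sqrt(-3 + 15) = T - sqrt(12) = T - 2*sqrt(3))
A(y) = -sqrt(2)*sqrt(y)
sqrt(s(63, -42) + A(-8)) = sqrt((63 - 2*sqrt(3)) - sqrt(2)*sqrt(-8)) = sqrt((63 - 2*sqrt(3)) - sqrt(2)*2*I*sqrt(2)) = sqrt((63 - 2*sqrt(3)) - 4*I) = sqrt(63 - 4*I - 2*sqrt(3))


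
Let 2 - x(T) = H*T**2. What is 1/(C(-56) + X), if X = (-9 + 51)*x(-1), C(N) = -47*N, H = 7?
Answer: 1/2422 ≈ 0.00041288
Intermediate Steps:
x(T) = 2 - 7*T**2
X = -210 (X = (-9 + 51)*(2 - 7*(-1)**2) = 42*(2 - 7*1) = 42*(2 - 7) = 42*(-5) = -210)
1/(C(-56) + X) = 1/(-47*(-56) - 210) = 1/(2632 - 210) = 1/2422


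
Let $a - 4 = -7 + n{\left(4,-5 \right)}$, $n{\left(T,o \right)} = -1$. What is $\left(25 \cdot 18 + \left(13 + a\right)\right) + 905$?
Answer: $1364$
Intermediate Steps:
$a = -4$ ($a = 4 - 8 = -4$)
$\left(25 \cdot 18 + \left(13 + a\right)\right) + 905 = \left(25 \cdot 18 + \left(13 - 4\right)\right) + 905 = \left(450 + 9\right) + 905 = 459 + 905 = 1364$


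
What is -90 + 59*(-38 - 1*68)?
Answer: -6344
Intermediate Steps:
-90 + 59*(-38 - 1*68) = -90 + 59*(-38 - 68) = -90 + 59*(-106) = -90 - 6254 = -6344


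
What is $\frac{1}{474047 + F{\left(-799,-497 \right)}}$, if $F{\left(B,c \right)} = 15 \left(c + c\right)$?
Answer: $\frac{1}{459137} \approx 2.178 \cdot 10^{-6}$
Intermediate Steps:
$F{\left(B,c \right)} = 30 c$ ($F{\left(B,c \right)} = 15 \cdot 2 c = 30 c$)
$\frac{1}{474047 + F{\left(-799,-497 \right)}} = \frac{1}{474047 + 30 \left(-497\right)} = \frac{1}{474047 - 14910} = \frac{1}{459137}$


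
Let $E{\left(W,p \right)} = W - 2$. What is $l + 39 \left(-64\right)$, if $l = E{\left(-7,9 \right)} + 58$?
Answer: $-2447$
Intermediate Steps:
$E{\left(W,p \right)} = -2 + W$
$l = 49$ ($l = \left(-2 - 7\right) + 58 = -9 + 58 = 49$)
$l + 39 \left(-64\right) = 49 + 39 \left(-64\right) = 49 - 2496 = -2447$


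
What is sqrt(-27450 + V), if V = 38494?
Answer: 2*sqrt(2761) ≈ 105.09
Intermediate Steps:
sqrt(-27450 + V) = sqrt(-27450 + 38494) = sqrt(11044) = 2*sqrt(2761)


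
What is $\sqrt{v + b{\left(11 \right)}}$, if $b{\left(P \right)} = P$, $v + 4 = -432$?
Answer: $5 i \sqrt{17} \approx 20.616 i$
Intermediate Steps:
$v = -436$ ($v = -4 - 432 = -436$)
$\sqrt{v + b{\left(11 \right)}} = \sqrt{-436 + 11} = \sqrt{-425} = 5 i \sqrt{17}$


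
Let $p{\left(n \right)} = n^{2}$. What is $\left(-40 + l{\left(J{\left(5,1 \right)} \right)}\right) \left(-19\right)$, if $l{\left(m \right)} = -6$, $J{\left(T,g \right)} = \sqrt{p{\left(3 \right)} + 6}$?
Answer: $874$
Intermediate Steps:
$J{\left(T,g \right)} = \sqrt{15}$ ($J{\left(T,g \right)} = \sqrt{3^{2} + 6} = \sqrt{9 + 6} = \sqrt{15}$)
$\left(-40 + l{\left(J{\left(5,1 \right)} \right)}\right) \left(-19\right) = \left(-40 - 6\right) \left(-19\right) = \left(-46\right) \left(-19\right) = 874$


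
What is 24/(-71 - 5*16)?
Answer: -24/151 ≈ -0.15894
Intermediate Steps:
24/(-71 - 5*16) = 24/(-71 - 80) = 24/(-151) = 24*(-1/151) = -24/151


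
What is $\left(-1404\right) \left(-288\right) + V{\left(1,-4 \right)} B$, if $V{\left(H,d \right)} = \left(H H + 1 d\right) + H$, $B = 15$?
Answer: $404322$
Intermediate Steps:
$V{\left(H,d \right)} = H + d + H^{2}$ ($V{\left(H,d \right)} = \left(H^{2} + d\right) + H = \left(d + H^{2}\right) + H = H + d + H^{2}$)
$\left(-1404\right) \left(-288\right) + V{\left(1,-4 \right)} B = \left(-1404\right) \left(-288\right) + \left(1 - 4 + 1^{2}\right) 15 = 404352 + \left(1 - 4 + 1\right) 15 = 404352 - 30 = 404322$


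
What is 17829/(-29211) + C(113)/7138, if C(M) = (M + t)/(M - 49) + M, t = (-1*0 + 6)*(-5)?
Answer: -377675203/635453312 ≈ -0.59434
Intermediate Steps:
t = -30 (t = (0 + 6)*(-5) = 6*(-5) = -30)
C(M) = M + (-30 + M)/(-49 + M) (C(M) = (M - 30)/(M - 49) + M = (-30 + M)/(-49 + M) + M = M + (-30 + M)/(-49 + M))
17829/(-29211) + C(113)/7138 = 17829/(-29211) + ((-30 + 113**2 - 48*113)/(-49 + 113))/7138 = 17829*(-1/29211) + ((-30 + 12769 - 5424)/64)*(1/7138) = -849/1391 + ((1/64)*7315)*(1/7138) = -849/1391 + (7315/64)*(1/7138) = -849/1391 + 7315/456832 = -377675203/635453312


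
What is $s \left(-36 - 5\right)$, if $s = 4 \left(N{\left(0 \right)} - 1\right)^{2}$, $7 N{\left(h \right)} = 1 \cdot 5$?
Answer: $- \frac{656}{49} \approx -13.388$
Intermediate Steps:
$N{\left(h \right)} = \frac{5}{7}$ ($N{\left(h \right)} = \frac{1 \cdot 5}{7} = \frac{1}{7} \cdot 5 = \frac{5}{7}$)
$s = \frac{16}{49}$ ($s = 4 \left(\frac{5}{7} - 1\right)^{2} = 4 \left(- \frac{2}{7}\right)^{2} = 4 \cdot \frac{4}{49} = \frac{16}{49} \approx 0.32653$)
$s \left(-36 - 5\right) = \frac{16 \left(-36 - 5\right)}{49} = \frac{16}{49} \left(-41\right) = - \frac{656}{49}$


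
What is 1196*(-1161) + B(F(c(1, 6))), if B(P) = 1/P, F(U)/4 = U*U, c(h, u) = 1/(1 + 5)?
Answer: -1388547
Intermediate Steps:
c(h, u) = ⅙ (c(h, u) = 1/6 = ⅙)
F(U) = 4*U² (F(U) = 4*(U*U) = 4*U²)
1196*(-1161) + B(F(c(1, 6))) = 1196*(-1161) + 1/(4*(⅙)²) = -1388556 + 1/(4*(1/36)) = -1388556 + 1/(⅑) = -1388556 + 9 = -1388547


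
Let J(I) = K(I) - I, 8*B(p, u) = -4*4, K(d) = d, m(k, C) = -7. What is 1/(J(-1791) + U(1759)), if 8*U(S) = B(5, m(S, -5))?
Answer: -4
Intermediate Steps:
B(p, u) = -2 (B(p, u) = (-4*4)/8 = (⅛)*(-16) = -2)
U(S) = -¼ (U(S) = (⅛)*(-2) = -¼)
J(I) = 0 (J(I) = I - I = 0)
1/(J(-1791) + U(1759)) = 1/(0 - ¼) = 1/(-¼) = -4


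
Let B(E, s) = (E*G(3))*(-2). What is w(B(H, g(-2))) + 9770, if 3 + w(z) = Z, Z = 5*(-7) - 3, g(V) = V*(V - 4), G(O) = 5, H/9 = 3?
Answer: 9729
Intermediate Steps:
H = 27 (H = 9*3 = 27)
g(V) = V*(-4 + V)
Z = -38 (Z = -35 - 3 = -38)
B(E, s) = -10*E (B(E, s) = (E*5)*(-2) = (5*E)*(-2) = -10*E)
w(z) = -41 (w(z) = -3 - 38 = -41)
w(B(H, g(-2))) + 9770 = -41 + 9770 = 9729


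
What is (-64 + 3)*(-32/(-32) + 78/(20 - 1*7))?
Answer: -427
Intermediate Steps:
(-64 + 3)*(-32/(-32) + 78/(20 - 1*7)) = -61*(-32*(-1/32) + 78/(20 - 7)) = -61*(1 + 78/13) = -61*(1 + 78*(1/13)) = -61*(1 + 6) = -61*7 = -427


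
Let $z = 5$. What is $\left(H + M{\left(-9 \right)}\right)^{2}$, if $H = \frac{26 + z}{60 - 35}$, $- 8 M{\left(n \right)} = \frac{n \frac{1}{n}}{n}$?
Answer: $\frac{5094049}{3240000} \approx 1.5722$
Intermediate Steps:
$M{\left(n \right)} = - \frac{1}{8 n}$ ($M{\left(n \right)} = - \frac{\frac{n}{n} \frac{1}{n}}{8} = - \frac{1 \frac{1}{n}}{8} = - \frac{1}{8 n}$)
$H = \frac{31}{25}$ ($H = \frac{26 + 5}{60 - 35} = \frac{31}{25} \approx 1.24$)
$\left(H + M{\left(-9 \right)}\right)^{2} = \left(\frac{31}{25} - \frac{1}{8 \left(-9\right)}\right)^{2} = \left(\frac{31}{25} - - \frac{1}{72}\right)^{2} = \left(\frac{31}{25} + \frac{1}{72}\right)^{2} = \left(\frac{2257}{1800}\right)^{2} = \frac{5094049}{3240000}$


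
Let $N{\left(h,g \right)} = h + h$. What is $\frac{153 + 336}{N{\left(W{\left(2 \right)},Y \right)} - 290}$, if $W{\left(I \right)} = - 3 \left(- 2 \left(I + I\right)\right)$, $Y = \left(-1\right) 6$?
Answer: $- \frac{489}{242} \approx -2.0207$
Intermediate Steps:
$Y = -6$
$W{\left(I \right)} = 12 I$ ($W{\left(I \right)} = - 3 \left(- 2 \cdot 2 I\right) = - 3 \left(- 4 I\right) = 12 I$)
$N{\left(h,g \right)} = 2 h$
$\frac{153 + 336}{N{\left(W{\left(2 \right)},Y \right)} - 290} = \frac{153 + 336}{2 \cdot 12 \cdot 2 - 290} = \frac{489}{2 \cdot 24 - 290} = \frac{489}{48 - 290} = \frac{489}{-242} = 489 \left(- \frac{1}{242}\right) = - \frac{489}{242}$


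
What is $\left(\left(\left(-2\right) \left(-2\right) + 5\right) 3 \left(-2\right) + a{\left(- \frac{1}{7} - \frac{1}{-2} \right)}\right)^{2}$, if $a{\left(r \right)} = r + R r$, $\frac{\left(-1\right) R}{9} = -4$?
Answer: $\frac{326041}{196} \approx 1663.5$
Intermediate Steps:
$R = 36$ ($R = \left(-9\right) \left(-4\right) = 36$)
$a{\left(r \right)} = 37 r$ ($a{\left(r \right)} = r + 36 r = 37 r$)
$\left(\left(\left(-2\right) \left(-2\right) + 5\right) 3 \left(-2\right) + a{\left(- \frac{1}{7} - \frac{1}{-2} \right)}\right)^{2} = \left(\left(\left(-2\right) \left(-2\right) + 5\right) 3 \left(-2\right) + 37 \left(- \frac{1}{7} - \frac{1}{-2}\right)\right)^{2} = \left(\left(4 + 5\right) 3 \left(-2\right) + 37 \left(\left(-1\right) \frac{1}{7} - - \frac{1}{2}\right)\right)^{2} = \left(9 \cdot 3 \left(-2\right) + 37 \left(- \frac{1}{7} + \frac{1}{2}\right)\right)^{2} = \left(27 \left(-2\right) + 37 \cdot \frac{5}{14}\right)^{2} = \left(-54 + \frac{185}{14}\right)^{2} = \left(- \frac{571}{14}\right)^{2} = \frac{326041}{196}$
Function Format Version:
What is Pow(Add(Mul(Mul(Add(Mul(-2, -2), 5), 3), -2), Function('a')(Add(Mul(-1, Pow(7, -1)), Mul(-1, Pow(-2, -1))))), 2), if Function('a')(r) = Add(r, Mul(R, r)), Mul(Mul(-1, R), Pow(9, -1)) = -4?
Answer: Rational(326041, 196) ≈ 1663.5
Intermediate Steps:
R = 36 (R = Mul(-9, -4) = 36)
Function('a')(r) = Mul(37, r) (Function('a')(r) = Add(r, Mul(36, r)) = Mul(37, r))
Pow(Add(Mul(Mul(Add(Mul(-2, -2), 5), 3), -2), Function('a')(Add(Mul(-1, Pow(7, -1)), Mul(-1, Pow(-2, -1))))), 2) = Pow(Add(Mul(Mul(Add(Mul(-2, -2), 5), 3), -2), Mul(37, Add(Mul(-1, Pow(7, -1)), Mul(-1, Pow(-2, -1))))), 2) = Pow(Add(Mul(Mul(Add(4, 5), 3), -2), Mul(37, Add(Mul(-1, Rational(1, 7)), Mul(-1, Rational(-1, 2))))), 2) = Pow(Add(Mul(Mul(9, 3), -2), Mul(37, Add(Rational(-1, 7), Rational(1, 2)))), 2) = Pow(Add(Mul(27, -2), Mul(37, Rational(5, 14))), 2) = Pow(Add(-54, Rational(185, 14)), 2) = Pow(Rational(-571, 14), 2) = Rational(326041, 196)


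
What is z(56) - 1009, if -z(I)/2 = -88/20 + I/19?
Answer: -95579/95 ≈ -1006.1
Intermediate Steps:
z(I) = 44/5 - 2*I/19 (z(I) = -2*(-88/20 + I/19) = -2*(-88*1/20 + I*(1/19)) = -2*(-22/5 + I/19) = 44/5 - 2*I/19)
z(56) - 1009 = (44/5 - 2/19*56) - 1009 = (44/5 - 112/19) - 1009 = 276/95 - 1009 = -95579/95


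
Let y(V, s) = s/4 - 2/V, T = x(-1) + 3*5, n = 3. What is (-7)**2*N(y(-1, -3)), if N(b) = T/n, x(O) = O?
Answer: 686/3 ≈ 228.67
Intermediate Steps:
T = 14 (T = -1 + 3*5 = -1 + 15 = 14)
y(V, s) = -2/V + s/4 (y(V, s) = s*(1/4) - 2/V = s/4 - 2/V = -2/V + s/4)
N(b) = 14/3
(-7)**2*N(y(-1, -3)) = (-7)**2*(14/3) = 49*(14/3) = 686/3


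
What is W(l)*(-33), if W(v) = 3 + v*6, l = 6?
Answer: -1287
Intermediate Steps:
W(v) = 3 + 6*v
W(l)*(-33) = (3 + 6*6)*(-33) = (3 + 36)*(-33) = 39*(-33) = -1287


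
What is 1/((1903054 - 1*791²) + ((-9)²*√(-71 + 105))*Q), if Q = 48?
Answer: 425791/543722606211 - 432*√34/181240868737 ≈ 7.6921e-7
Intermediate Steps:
1/((1903054 - 1*791²) + ((-9)²*√(-71 + 105))*Q) = 1/((1903054 - 1*791²) + ((-9)²*√(-71 + 105))*48) = 1/((1903054 - 1*625681) + (81*√34)*48) = 1/((1903054 - 625681) + 3888*√34) = 1/(1277373 + 3888*√34)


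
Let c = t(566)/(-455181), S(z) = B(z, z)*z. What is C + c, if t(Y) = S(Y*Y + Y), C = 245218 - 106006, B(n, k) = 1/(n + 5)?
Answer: 6778690416700974/48693290929 ≈ 1.3921e+5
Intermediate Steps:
B(n, k) = 1/(5 + n)
C = 139212
S(z) = z/(5 + z)
t(Y) = (Y + Y²)/(5 + Y + Y²) (t(Y) = (Y*Y + Y)/(5 + (Y*Y + Y)) = (Y² + Y)/(5 + (Y² + Y)) = (Y + Y²)/(5 + (Y + Y²)) = (Y + Y²)/(5 + Y + Y²))
c = -106974/48693290929 (c = (566*(1 + 566)/(5 + 566*(1 + 566)))/(-455181) = (566*567/(5 + 566*567))*(-1/455181) = (566*567/(5 + 320922))*(-1/455181) = (566*567/320927)*(-1/455181) = (566*(1/320927)*567)*(-1/455181) = (320922/320927)*(-1/455181) = -106974/48693290929 ≈ -2.1969e-6)
C + c = 139212 - 106974/48693290929 = 6778690416700974/48693290929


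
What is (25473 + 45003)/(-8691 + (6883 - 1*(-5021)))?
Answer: 3356/153 ≈ 21.935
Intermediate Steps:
(25473 + 45003)/(-8691 + (6883 - 1*(-5021))) = 70476/(-8691 + (6883 + 5021)) = 70476/(-8691 + 11904) = 70476/3213 = 70476*(1/3213) = 3356/153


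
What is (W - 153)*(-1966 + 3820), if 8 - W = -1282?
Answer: 2107998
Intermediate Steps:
W = 1290 (W = 8 - 1*(-1282) = 8 + 1282 = 1290)
(W - 153)*(-1966 + 3820) = (1290 - 153)*(-1966 + 3820) = 1137*1854 = 2107998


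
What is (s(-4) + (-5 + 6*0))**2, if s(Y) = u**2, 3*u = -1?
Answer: 1936/81 ≈ 23.901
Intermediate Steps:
u = -1/3 (u = (1/3)*(-1) = -1/3 ≈ -0.33333)
s(Y) = 1/9 (s(Y) = (-1/3)**2 = 1/9)
(s(-4) + (-5 + 6*0))**2 = (1/9 + (-5 + 6*0))**2 = (1/9 + (-5 + 0))**2 = (1/9 - 5)**2 = (-44/9)**2 = 1936/81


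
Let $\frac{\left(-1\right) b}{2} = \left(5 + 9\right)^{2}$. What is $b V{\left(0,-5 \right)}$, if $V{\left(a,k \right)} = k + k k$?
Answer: $-7840$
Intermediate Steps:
$V{\left(a,k \right)} = k + k^{2}$
$b = -392$ ($b = - 2 \left(5 + 9\right)^{2} = - 2 \cdot 14^{2} = \left(-2\right) 196 = -392$)
$b V{\left(0,-5 \right)} = - 392 \left(- 5 \left(1 - 5\right)\right) = - 392 \left(\left(-5\right) \left(-4\right)\right) = \left(-392\right) 20 = -7840$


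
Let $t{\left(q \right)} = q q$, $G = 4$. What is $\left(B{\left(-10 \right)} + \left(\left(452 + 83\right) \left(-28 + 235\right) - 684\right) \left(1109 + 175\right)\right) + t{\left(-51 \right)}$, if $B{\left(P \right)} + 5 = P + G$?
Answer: $141320914$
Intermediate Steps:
$B{\left(P \right)} = -1 + P$ ($B{\left(P \right)} = -5 + \left(P + 4\right) = -5 + \left(4 + P\right) = -1 + P$)
$t{\left(q \right)} = q^{2}$
$\left(B{\left(-10 \right)} + \left(\left(452 + 83\right) \left(-28 + 235\right) - 684\right) \left(1109 + 175\right)\right) + t{\left(-51 \right)} = \left(\left(-1 - 10\right) + \left(\left(452 + 83\right) \left(-28 + 235\right) - 684\right) \left(1109 + 175\right)\right) + \left(-51\right)^{2} = \left(-11 + \left(535 \cdot 207 - 684\right) 1284\right) + 2601 = \left(-11 + \left(110745 - 684\right) 1284\right) + 2601 = \left(-11 + 110061 \cdot 1284\right) + 2601 = \left(-11 + 141318324\right) + 2601 = 141318313 + 2601 = 141320914$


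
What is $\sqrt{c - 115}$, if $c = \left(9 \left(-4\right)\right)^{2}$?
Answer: $\sqrt{1181} \approx 34.366$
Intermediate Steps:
$c = 1296$ ($c = \left(-36\right)^{2} = 1296$)
$\sqrt{c - 115} = \sqrt{1296 - 115} = \sqrt{1181}$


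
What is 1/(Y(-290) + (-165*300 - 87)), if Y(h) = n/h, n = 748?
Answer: -145/7190489 ≈ -2.0166e-5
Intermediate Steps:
Y(h) = 748/h
1/(Y(-290) + (-165*300 - 87)) = 1/(748/(-290) + (-165*300 - 87)) = 1/(748*(-1/290) + (-49500 - 87)) = 1/(-374/145 - 49587) = 1/(-7190489/145) = -145/7190489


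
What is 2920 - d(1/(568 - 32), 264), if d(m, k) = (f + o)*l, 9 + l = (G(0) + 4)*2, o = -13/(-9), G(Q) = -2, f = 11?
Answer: 26840/9 ≈ 2982.2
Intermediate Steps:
o = 13/9 (o = -13*(-1/9) = 13/9 ≈ 1.4444)
l = -5 (l = -9 + (-2 + 4)*2 = -9 + 2*2 = -9 + 4 = -5)
d(m, k) = -560/9 (d(m, k) = (11 + 13/9)*(-5) = (112/9)*(-5) = -560/9)
2920 - d(1/(568 - 32), 264) = 2920 - 1*(-560/9) = 2920 + 560/9 = 26840/9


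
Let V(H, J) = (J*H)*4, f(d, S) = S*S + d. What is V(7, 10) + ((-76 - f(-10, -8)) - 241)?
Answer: -91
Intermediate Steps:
f(d, S) = d + S² (f(d, S) = S² + d = d + S²)
V(H, J) = 4*H*J (V(H, J) = (H*J)*4 = 4*H*J)
V(7, 10) + ((-76 - f(-10, -8)) - 241) = 4*7*10 + ((-76 - (-10 + (-8)²)) - 241) = 280 + ((-76 - (-10 + 64)) - 241) = 280 + ((-76 - 1*54) - 241) = 280 + ((-76 - 54) - 241) = 280 + (-130 - 241) = 280 - 371 = -91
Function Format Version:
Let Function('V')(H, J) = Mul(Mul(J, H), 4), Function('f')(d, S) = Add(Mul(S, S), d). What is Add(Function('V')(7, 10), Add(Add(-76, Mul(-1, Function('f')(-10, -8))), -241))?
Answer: -91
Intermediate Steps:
Function('f')(d, S) = Add(d, Pow(S, 2)) (Function('f')(d, S) = Add(Pow(S, 2), d) = Add(d, Pow(S, 2)))
Function('V')(H, J) = Mul(4, H, J) (Function('V')(H, J) = Mul(Mul(H, J), 4) = Mul(4, H, J))
Add(Function('V')(7, 10), Add(Add(-76, Mul(-1, Function('f')(-10, -8))), -241)) = Add(Mul(4, 7, 10), Add(Add(-76, Mul(-1, Add(-10, Pow(-8, 2)))), -241)) = Add(280, Add(Add(-76, Mul(-1, Add(-10, 64))), -241)) = Add(280, Add(Add(-76, Mul(-1, 54)), -241)) = Add(280, Add(Add(-76, -54), -241)) = Add(280, Add(-130, -241)) = Add(280, -371) = -91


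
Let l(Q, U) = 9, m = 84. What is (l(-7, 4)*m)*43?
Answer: 32508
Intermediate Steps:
(l(-7, 4)*m)*43 = (9*84)*43 = 756*43 = 32508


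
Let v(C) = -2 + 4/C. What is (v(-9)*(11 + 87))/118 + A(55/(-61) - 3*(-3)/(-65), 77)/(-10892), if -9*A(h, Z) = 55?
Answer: -1304259/642628 ≈ -2.0296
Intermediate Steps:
A(h, Z) = -55/9 (A(h, Z) = -1/9*55 = -55/9)
(v(-9)*(11 + 87))/118 + A(55/(-61) - 3*(-3)/(-65), 77)/(-10892) = ((-2 + 4/(-9))*(11 + 87))/118 - 55/9/(-10892) = ((-2 + 4*(-1/9))*98)*(1/118) - 55/9*(-1/10892) = ((-2 - 4/9)*98)*(1/118) + 55/98028 = -22/9*98*(1/118) + 55/98028 = -2156/9*1/118 + 55/98028 = -1078/531 + 55/98028 = -1304259/642628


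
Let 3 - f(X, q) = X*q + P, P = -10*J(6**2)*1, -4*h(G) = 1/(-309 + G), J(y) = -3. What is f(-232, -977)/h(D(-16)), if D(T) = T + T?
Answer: -309206524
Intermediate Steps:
D(T) = 2*T
h(G) = -1/(4*(-309 + G))
P = 30 (P = -10*(-3)*1 = 30*1 = 30)
f(X, q) = -27 - X*q (f(X, q) = 3 - (X*q + 30) = 3 - (30 + X*q) = 3 + (-30 - X*q) = -27 - X*q)
f(-232, -977)/h(D(-16)) = (-27 - 1*(-232)*(-977))/((-1/(-1236 + 4*(2*(-16))))) = (-27 - 226664)/((-1/(-1236 + 4*(-32)))) = -226691/((-1/(-1236 - 128))) = -226691/((-1/(-1364))) = -226691/((-1*(-1/1364))) = -226691/1/1364 = -226691*1364 = -309206524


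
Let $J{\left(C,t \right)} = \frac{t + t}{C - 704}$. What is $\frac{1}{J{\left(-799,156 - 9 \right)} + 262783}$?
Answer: $\frac{501}{131654185} \approx 3.8054 \cdot 10^{-6}$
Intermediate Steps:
$J{\left(C,t \right)} = \frac{2 t}{-704 + C}$
$\frac{1}{J{\left(-799,156 - 9 \right)} + 262783} = \frac{1}{\frac{2 \left(156 - 9\right)}{-704 - 799} + 262783} = \frac{1}{\frac{2 \left(156 - 9\right)}{-1503} + 262783} = \frac{1}{2 \cdot 147 \left(- \frac{1}{1503}\right) + 262783} = \frac{1}{- \frac{98}{501} + 262783} = \frac{1}{\frac{131654185}{501}} = \frac{501}{131654185}$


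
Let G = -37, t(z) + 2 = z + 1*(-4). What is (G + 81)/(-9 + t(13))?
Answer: -22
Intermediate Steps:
t(z) = -6 + z (t(z) = -2 + (z + 1*(-4)) = -2 + (z - 4) = -2 + (-4 + z) = -6 + z)
(G + 81)/(-9 + t(13)) = (-37 + 81)/(-9 + (-6 + 13)) = 44/(-9 + 7) = 44/(-2) = 44*(-½) = -22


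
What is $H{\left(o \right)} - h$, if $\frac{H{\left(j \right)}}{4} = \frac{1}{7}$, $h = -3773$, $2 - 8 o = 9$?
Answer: $\frac{26415}{7} \approx 3773.6$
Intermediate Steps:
$o = - \frac{7}{8}$ ($o = \frac{1}{4} - \frac{9}{8} = - \frac{7}{8} \approx -0.875$)
$H{\left(j \right)} = \frac{4}{7}$
$H{\left(o \right)} - h = \frac{4}{7} - -3773 = \frac{4}{7} + 3773 = \frac{26415}{7}$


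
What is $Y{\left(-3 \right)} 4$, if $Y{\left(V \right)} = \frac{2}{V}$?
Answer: $- \frac{8}{3} \approx -2.6667$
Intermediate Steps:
$Y{\left(-3 \right)} 4 = \frac{2}{-3} \cdot 4 = 2 \left(- \frac{1}{3}\right) 4 = \left(- \frac{2}{3}\right) 4 = - \frac{8}{3}$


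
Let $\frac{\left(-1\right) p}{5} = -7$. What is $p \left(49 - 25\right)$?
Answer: $840$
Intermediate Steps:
$p = 35$ ($p = \left(-5\right) \left(-7\right) = 35$)
$p \left(49 - 25\right) = 35 \left(49 - 25\right) = 35 \cdot 24 = 840$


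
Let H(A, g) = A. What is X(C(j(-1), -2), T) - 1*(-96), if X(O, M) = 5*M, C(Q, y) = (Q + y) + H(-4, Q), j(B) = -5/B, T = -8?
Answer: 56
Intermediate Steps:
C(Q, y) = -4 + Q + y (C(Q, y) = (Q + y) - 4 = -4 + Q + y)
X(C(j(-1), -2), T) - 1*(-96) = 5*(-8) - 1*(-96) = -40 + 96 = 56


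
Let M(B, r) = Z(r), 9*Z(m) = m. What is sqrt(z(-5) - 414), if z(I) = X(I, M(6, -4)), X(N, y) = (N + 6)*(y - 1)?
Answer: I*sqrt(3739)/3 ≈ 20.382*I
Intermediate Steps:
Z(m) = m/9
M(B, r) = r/9
X(N, y) = (-1 + y)*(6 + N) (X(N, y) = (6 + N)*(-1 + y) = (-1 + y)*(6 + N))
z(I) = -26/3 - 13*I/9 (z(I) = -6 - I + 6*((1/9)*(-4)) + I*((1/9)*(-4)) = -6 - I + 6*(-4/9) + I*(-4/9) = -6 - I - 8/3 - 4*I/9 = -26/3 - 13*I/9)
sqrt(z(-5) - 414) = sqrt((-26/3 - 13/9*(-5)) - 414) = sqrt((-26/3 + 65/9) - 414) = sqrt(-13/9 - 414) = sqrt(-3739/9) = I*sqrt(3739)/3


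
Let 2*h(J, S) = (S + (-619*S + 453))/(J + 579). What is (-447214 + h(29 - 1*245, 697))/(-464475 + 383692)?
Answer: 108369219/19549486 ≈ 5.5433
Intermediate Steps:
h(J, S) = (453 - 618*S)/(2*(579 + J)) (h(J, S) = ((S + (-619*S + 453))/(J + 579))/2 = ((S + (453 - 619*S))/(579 + J))/2 = ((453 - 618*S)/(579 + J))/2 = (453 - 618*S)/(2*(579 + J)))
(-447214 + h(29 - 1*245, 697))/(-464475 + 383692) = (-447214 + 3*(151 - 206*697)/(2*(579 + (29 - 1*245))))/(-464475 + 383692) = (-447214 + 3*(151 - 143582)/(2*(579 + (29 - 245))))/(-80783) = (-447214 + (3/2)*(-143431)/(579 - 216))*(-1/80783) = (-447214 + (3/2)*(-143431)/363)*(-1/80783) = (-447214 + (3/2)*(1/363)*(-143431))*(-1/80783) = (-447214 - 143431/242)*(-1/80783) = -108369219/242*(-1/80783) = 108369219/19549486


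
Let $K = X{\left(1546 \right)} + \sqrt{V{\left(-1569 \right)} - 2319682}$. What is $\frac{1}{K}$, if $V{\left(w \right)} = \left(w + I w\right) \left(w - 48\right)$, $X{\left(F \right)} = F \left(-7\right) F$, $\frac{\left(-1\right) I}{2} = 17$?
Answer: $- \frac{16730812}{279920156222435} - \frac{i \sqrt{86043091}}{279920156222435} \approx -5.977 \cdot 10^{-8} - 3.3138 \cdot 10^{-11} i$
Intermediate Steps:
$I = -34$ ($I = \left(-2\right) 17 = -34$)
$X{\left(F \right)} = - 7 F^{2}$ ($X{\left(F \right)} = - 7 F F = - 7 F^{2}$)
$V{\left(w \right)} = - 33 w \left(-48 + w\right)$ ($V{\left(w \right)} = \left(w - 34 w\right) \left(w - 48\right) = - 33 w \left(-48 + w\right)$)
$K = -16730812 + i \sqrt{86043091}$ ($K = - 7 \cdot 1546^{2} + \sqrt{33 \left(-1569\right) \left(48 - -1569\right) - 2319682} = \left(-7\right) 2390116 + \sqrt{33 \left(-1569\right) \left(48 + 1569\right) - 2319682} = -16730812 + \sqrt{33 \left(-1569\right) 1617 - 2319682} = -16730812 + \sqrt{-83723409 - 2319682} = -16730812 + \sqrt{-86043091} = -16730812 + i \sqrt{86043091} \approx -1.6731 \cdot 10^{7} + 9275.9 i$)
$\frac{1}{K} = \frac{1}{-16730812 + i \sqrt{86043091}}$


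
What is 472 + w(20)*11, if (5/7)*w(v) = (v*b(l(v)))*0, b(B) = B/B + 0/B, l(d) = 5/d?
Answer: 472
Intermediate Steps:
b(B) = 1 (b(B) = 1 + 0 = 1)
w(v) = 0 (w(v) = 7*((v*1)*0)/5 = 7*(v*0)/5 = (7/5)*0 = 0)
472 + w(20)*11 = 472 + 0*11 = 472 + 0 = 472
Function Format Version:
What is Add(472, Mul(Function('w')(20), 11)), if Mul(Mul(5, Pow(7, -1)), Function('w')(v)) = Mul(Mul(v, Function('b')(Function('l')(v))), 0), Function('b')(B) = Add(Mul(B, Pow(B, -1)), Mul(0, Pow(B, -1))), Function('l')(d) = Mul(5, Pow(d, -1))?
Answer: 472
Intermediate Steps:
Function('b')(B) = 1 (Function('b')(B) = Add(1, 0) = 1)
Function('w')(v) = 0 (Function('w')(v) = Mul(Rational(7, 5), Mul(Mul(v, 1), 0)) = Mul(Rational(7, 5), Mul(v, 0)) = Mul(Rational(7, 5), 0) = 0)
Add(472, Mul(Function('w')(20), 11)) = Add(472, Mul(0, 11)) = Add(472, 0) = 472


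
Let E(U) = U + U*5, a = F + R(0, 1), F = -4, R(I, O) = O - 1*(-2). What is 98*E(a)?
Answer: -588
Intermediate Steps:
R(I, O) = 2 + O (R(I, O) = O + 2 = 2 + O)
a = -1 (a = -4 + (2 + 1) = -4 + 3 = -1)
E(U) = 6*U (E(U) = U + 5*U = 6*U)
98*E(a) = 98*(6*(-1)) = 98*(-6) = -588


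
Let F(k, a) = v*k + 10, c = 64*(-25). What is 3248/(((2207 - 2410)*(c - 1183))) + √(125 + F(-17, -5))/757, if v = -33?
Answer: 16/2783 + 2*√174/757 ≈ 0.040600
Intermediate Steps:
c = -1600
F(k, a) = 10 - 33*k (F(k, a) = -33*k + 10 = 10 - 33*k)
3248/(((2207 - 2410)*(c - 1183))) + √(125 + F(-17, -5))/757 = 3248/(((2207 - 2410)*(-1600 - 1183))) + √(125 + (10 - 33*(-17)))/757 = 3248/((-203*(-2783))) + √(125 + (10 + 561))*(1/757) = 3248/564949 + √(125 + 571)*(1/757) = 3248*(1/564949) + √696*(1/757) = 16/2783 + (2*√174)*(1/757) = 16/2783 + 2*√174/757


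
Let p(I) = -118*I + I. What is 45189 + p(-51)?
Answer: 51156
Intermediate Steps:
p(I) = -117*I
45189 + p(-51) = 45189 - 117*(-51) = 45189 + 5967 = 51156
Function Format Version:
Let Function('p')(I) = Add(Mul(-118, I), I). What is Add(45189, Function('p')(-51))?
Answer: 51156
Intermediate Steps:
Function('p')(I) = Mul(-117, I)
Add(45189, Function('p')(-51)) = Add(45189, Mul(-117, -51)) = Add(45189, 5967) = 51156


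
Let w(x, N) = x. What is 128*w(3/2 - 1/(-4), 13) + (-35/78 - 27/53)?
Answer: 922055/4134 ≈ 223.04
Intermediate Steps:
128*w(3/2 - 1/(-4), 13) + (-35/78 - 27/53) = 128*(3/2 - 1/(-4)) + (-35/78 - 27/53) = 128*(3*(1/2) - 1*(-1/4)) + (-35*1/78 - 27*1/53) = 128*(3/2 + 1/4) + (-35/78 - 27/53) = 128*(7/4) - 3961/4134 = 224 - 3961/4134 = 922055/4134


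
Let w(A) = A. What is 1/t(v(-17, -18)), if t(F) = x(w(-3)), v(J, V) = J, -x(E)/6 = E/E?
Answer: -⅙ ≈ -0.16667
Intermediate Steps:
x(E) = -6 (x(E) = -6*E/E = -6*1 = -6)
t(F) = -6
1/t(v(-17, -18)) = 1/(-6) = -⅙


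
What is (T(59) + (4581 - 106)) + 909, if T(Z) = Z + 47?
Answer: 5490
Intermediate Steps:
T(Z) = 47 + Z
(T(59) + (4581 - 106)) + 909 = ((47 + 59) + (4581 - 106)) + 909 = (106 + 4475) + 909 = 4581 + 909 = 5490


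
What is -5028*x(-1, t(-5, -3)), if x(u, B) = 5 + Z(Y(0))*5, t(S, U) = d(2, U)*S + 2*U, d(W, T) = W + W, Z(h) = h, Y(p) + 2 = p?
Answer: 25140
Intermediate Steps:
Y(p) = -2 + p
d(W, T) = 2*W
t(S, U) = 2*U + 4*S (t(S, U) = (2*2)*S + 2*U = 4*S + 2*U = 2*U + 4*S)
x(u, B) = -5 (x(u, B) = 5 + (-2 + 0)*5 = 5 - 2*5 = 5 - 10 = -5)
-5028*x(-1, t(-5, -3)) = -5028*(-5) = 25140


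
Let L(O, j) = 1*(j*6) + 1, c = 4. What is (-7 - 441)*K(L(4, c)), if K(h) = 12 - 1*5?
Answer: -3136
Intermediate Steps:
L(O, j) = 1 + 6*j (L(O, j) = 1*(6*j) + 1 = 6*j + 1 = 1 + 6*j)
K(h) = 7 (K(h) = 12 - 5 = 7)
(-7 - 441)*K(L(4, c)) = (-7 - 441)*7 = -448*7 = -3136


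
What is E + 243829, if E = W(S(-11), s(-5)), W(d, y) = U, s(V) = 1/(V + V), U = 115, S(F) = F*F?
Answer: 243944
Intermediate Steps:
S(F) = F²
s(V) = 1/(2*V)
W(d, y) = 115
E = 115
E + 243829 = 115 + 243829 = 243944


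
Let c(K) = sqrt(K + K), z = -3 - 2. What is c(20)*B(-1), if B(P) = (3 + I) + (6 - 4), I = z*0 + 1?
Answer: 12*sqrt(10) ≈ 37.947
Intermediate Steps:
z = -5
c(K) = sqrt(2)*sqrt(K) (c(K) = sqrt(2*K) = sqrt(2)*sqrt(K))
I = 1 (I = -5*0 + 1 = 0 + 1 = 1)
B(P) = 6 (B(P) = (3 + 1) + (6 - 4) = 4 + 2 = 6)
c(20)*B(-1) = (sqrt(2)*sqrt(20))*6 = (sqrt(2)*(2*sqrt(5)))*6 = (2*sqrt(10))*6 = 12*sqrt(10)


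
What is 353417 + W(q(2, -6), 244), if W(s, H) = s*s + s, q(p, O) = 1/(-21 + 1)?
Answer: 141366781/400 ≈ 3.5342e+5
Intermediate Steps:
q(p, O) = -1/20 (q(p, O) = 1/(-20) = -1/20)
W(s, H) = s + s² (W(s, H) = s² + s = s + s²)
353417 + W(q(2, -6), 244) = 353417 - (1 - 1/20)/20 = 353417 - 1/20*19/20 = 353417 - 19/400 = 141366781/400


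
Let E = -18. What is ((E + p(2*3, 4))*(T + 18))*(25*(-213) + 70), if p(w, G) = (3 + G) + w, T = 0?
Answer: 472950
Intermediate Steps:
p(w, G) = 3 + G + w
((E + p(2*3, 4))*(T + 18))*(25*(-213) + 70) = ((-18 + (3 + 4 + 2*3))*(0 + 18))*(25*(-213) + 70) = ((-18 + (3 + 4 + 6))*18)*(-5325 + 70) = ((-18 + 13)*18)*(-5255) = -5*18*(-5255) = -90*(-5255) = 472950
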